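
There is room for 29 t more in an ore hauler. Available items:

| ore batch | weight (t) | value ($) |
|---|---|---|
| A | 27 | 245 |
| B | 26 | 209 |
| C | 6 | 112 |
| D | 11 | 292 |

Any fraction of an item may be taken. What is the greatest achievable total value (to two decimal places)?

512.89

Sort by value per unit weight and fill in that order.
Ratios (sorted): D 26.55, C 18.67, A 9.07, B 8.04
take D (11 @ 292); take C (6 @ 112); take 12/27 of A → 108.89. Capacity used 29/29.
Total value = 512.89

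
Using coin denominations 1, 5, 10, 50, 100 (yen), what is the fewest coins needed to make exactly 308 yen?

308 = 3×100 + 1×5 + 3×1
Total coins = 3 + 1 + 3 = 7

7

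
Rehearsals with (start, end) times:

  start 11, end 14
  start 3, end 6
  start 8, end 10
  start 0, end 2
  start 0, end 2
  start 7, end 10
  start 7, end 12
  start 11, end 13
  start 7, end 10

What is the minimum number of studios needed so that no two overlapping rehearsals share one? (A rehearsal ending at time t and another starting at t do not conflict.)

The answer is the maximum number of intervals overlapping at any instant.
Events (time:±→running): 0:+→1 0:+→2 2:-→1 2:-→0 3:+→1 6:-→0 7:+→1 7:+→2 7:+→3 8:+→4 … peak 4.

4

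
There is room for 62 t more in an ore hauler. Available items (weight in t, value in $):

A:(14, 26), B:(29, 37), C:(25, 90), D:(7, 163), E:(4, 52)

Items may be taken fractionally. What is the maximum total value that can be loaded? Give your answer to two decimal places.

346.31

Sort by value per unit weight and fill in that order.
Ratios (sorted): D 23.29, E 13.00, C 3.60, A 1.86, B 1.28
take D (7 @ 163); take E (4 @ 52); take C (25 @ 90); take A (14 @ 26); take 12/29 of B → 15.31. Capacity used 62/62.
Total value = 346.31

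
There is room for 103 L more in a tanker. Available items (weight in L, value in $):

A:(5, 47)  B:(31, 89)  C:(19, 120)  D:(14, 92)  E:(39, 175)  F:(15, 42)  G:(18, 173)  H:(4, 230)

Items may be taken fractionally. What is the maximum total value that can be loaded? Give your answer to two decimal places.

Order: H (230/4=57.50) > G (173/18=9.61) > A (47/5=9.40) > D (92/14=6.57) > C (120/19=6.32) > E (175/39=4.49) > B (89/31=2.87) > F (42/15=2.80)
Fill: take H (4 @ 230) → take G (18 @ 173) → take A (5 @ 47) → take D (14 @ 92) → take C (19 @ 120) → take E (39 @ 175) → take 4/31 of B → 11.48; 103/103 used.
Total value = 848.48

848.48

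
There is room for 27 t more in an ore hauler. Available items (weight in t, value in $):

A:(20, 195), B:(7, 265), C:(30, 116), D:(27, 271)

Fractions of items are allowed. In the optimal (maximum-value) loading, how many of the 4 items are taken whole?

1

Greedy by value/weight ratio, highest first.
Ratios (sorted): B 37.86, D 10.04, A 9.75, C 3.87
take B (7 @ 265); take 20/27 of D → 200.74. Capacity used 27/27.
1 item(s) taken whole; one partial (take 20/27 of D).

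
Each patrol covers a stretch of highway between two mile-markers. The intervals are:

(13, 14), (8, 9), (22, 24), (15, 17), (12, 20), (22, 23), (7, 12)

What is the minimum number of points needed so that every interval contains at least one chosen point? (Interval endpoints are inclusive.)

Sort by right endpoint; whenever an interval is uncovered, place a point at its right end.
By right end: [8,9]  [7,12]  [13,14]  [15,17]  [12,20]  [22,23]  [22,24]
[8,9] uncovered → point at 9; [13,14] uncovered → point at 14; [15,17] uncovered → point at 17; [22,23] uncovered → point at 23.
Points: 9, 14, 17, 23 (4 total).

4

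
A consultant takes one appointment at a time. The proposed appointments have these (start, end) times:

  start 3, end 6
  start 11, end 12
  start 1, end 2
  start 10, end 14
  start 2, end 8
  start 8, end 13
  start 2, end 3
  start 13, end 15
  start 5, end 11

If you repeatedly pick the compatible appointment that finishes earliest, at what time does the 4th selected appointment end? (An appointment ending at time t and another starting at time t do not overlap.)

12

Order by finish time; keep every interval that doesn't clash with the previous kept one.
Sorted by end: (1,2)  (2,3)  (3,6)  (2,8)  (5,11)  (11,12)  (8,13)  (10,14)  (13,15)
take (1,2); take (2,3); take (3,6); skip (5,11); take (11,12); skip (10,14); take (13,15).
Selected: (1,2) (2,3) (3,6) (11,12) (13,15)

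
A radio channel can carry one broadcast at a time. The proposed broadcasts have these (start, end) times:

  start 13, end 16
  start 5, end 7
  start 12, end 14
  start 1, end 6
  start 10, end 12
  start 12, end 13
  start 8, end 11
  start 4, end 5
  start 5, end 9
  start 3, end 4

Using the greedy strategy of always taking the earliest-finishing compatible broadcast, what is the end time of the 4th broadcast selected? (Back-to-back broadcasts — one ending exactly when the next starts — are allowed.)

Sort by end time and greedily take each interval whose start is ≥ the last chosen end.
By end time: (3,4), (4,5), (1,6), (5,7), (5,9), (8,11), (10,12), (12,13), (12,14), (13,16).
Pick (3,4); next start ≥ 4 → (4,5); next start ≥ 5 → (5,7); next start ≥ 7 → (8,11); next start ≥ 11 → (12,13); next start ≥ 13 → (13,16).
Selected: (3,4) (4,5) (5,7) (8,11) (12,13) (13,16)

11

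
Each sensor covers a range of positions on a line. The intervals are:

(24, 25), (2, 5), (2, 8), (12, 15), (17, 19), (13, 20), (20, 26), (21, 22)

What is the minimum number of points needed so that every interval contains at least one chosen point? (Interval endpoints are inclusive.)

5

Sort by right endpoint; whenever an interval is uncovered, place a point at its right end.
By right end: [2,5]  [2,8]  [12,15]  [17,19]  [13,20]  [21,22]  [24,25]  [20,26]
[2,5] uncovered → point at 5; [12,15] uncovered → point at 15; [17,19] uncovered → point at 19; [21,22] uncovered → point at 22; [24,25] uncovered → point at 25.
Points: 5, 15, 19, 22, 25 (5 total).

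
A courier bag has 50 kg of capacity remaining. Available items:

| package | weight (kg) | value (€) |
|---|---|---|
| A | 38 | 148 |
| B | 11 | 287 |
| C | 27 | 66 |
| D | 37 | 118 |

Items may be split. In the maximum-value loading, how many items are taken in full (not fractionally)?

Sort by value per unit weight and fill in that order.
Ratios (sorted): B 26.09, A 3.89, D 3.19, C 2.44
take B (11 @ 287); take A (38 @ 148); take 1/37 of D → 3.19. Capacity used 50/50.
2 item(s) taken whole; one partial (take 1/37 of D).

2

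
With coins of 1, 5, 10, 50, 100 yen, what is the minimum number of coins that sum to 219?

8

219 = 2×100 + 1×10 + 1×5 + 4×1
Total coins = 2 + 1 + 1 + 4 = 8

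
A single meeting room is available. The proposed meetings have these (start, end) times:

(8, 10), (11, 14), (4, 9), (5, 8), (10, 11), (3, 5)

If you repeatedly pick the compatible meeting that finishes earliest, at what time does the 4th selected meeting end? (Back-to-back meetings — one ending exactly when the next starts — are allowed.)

11

Sort by end time and greedily take each interval whose start is ≥ the last chosen end.
Sorted by end: (3,5)  (5,8)  (4,9)  (8,10)  (10,11)  (11,14)
take (3,5); take (5,8); take (8,10); take (10,11); take (11,14).
Selected: (3,5) (5,8) (8,10) (10,11) (11,14)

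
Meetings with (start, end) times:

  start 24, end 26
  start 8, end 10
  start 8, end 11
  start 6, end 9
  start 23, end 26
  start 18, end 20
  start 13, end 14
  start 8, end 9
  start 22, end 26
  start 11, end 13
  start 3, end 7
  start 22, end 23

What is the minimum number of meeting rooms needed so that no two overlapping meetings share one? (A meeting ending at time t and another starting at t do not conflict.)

4

starts: [3, 6, 8, 8, 8, 11, 13, 18, 22, 22, 23, 24]
ends:   [7, 9, 9, 10, 11, 13, 14, 20, 23, 26, 26, 26]
s3→1 s6→2 e7→1 s8→2 s8→3 s8→4  — peak 4.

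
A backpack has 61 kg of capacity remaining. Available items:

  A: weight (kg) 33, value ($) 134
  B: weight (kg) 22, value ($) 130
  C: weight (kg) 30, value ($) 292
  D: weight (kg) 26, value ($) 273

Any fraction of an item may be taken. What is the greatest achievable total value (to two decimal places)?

594.55

Sort by value per unit weight and fill in that order.
Ratios (sorted): D 10.50, C 9.73, B 5.91, A 4.06
take D (26 @ 273); take C (30 @ 292); take 5/22 of B → 29.55. Capacity used 61/61.
Total value = 594.55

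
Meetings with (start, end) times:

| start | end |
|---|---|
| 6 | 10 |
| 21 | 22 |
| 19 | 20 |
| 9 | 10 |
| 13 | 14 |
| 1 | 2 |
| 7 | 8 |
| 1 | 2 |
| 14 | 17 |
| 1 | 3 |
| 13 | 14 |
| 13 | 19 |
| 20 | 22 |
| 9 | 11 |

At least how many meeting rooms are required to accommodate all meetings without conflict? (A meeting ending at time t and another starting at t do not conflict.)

3

Count concurrent intervals with a sweep; the peak is the room count.
Events (time:±→running): 1:+→1 1:+→2 1:+→3 … peak 3.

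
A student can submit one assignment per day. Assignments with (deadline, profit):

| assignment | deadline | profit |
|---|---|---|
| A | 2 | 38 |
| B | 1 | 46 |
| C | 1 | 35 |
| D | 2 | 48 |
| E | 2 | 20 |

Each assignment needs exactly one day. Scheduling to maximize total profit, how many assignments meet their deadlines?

By profit: D(d2,48), B(d1,46), A(d2,38), C(d1,35), E(d2,20)
D→slot 2; B→slot 1; A skipped; C skipped; E skipped.
2 of 5 scheduled.

2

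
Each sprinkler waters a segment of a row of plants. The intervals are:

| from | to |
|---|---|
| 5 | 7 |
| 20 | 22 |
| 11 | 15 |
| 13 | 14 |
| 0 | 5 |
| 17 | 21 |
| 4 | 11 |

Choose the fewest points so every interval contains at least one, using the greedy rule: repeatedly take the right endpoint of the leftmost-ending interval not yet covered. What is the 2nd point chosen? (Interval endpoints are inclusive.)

14

Process intervals by earliest right end; each time one isn't hit yet, stab at its right endpoint.
By right end: [0,5]  [5,7]  [4,11]  [13,14]  [11,15]  [17,21]  [20,22]
[0,5] uncovered → point at 5; [13,14] uncovered → point at 14; [17,21] uncovered → point at 21.
Points: 5, 14, 21 (3 total).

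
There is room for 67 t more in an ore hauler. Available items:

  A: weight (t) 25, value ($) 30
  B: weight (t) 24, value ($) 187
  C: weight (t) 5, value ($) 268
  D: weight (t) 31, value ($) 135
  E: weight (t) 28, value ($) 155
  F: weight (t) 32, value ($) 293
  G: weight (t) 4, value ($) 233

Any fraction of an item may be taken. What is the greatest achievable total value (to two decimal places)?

992.07

Sort by value per unit weight and fill in that order.
Order: G (233/4=58.25) > C (268/5=53.60) > F (293/32=9.16) > B (187/24=7.79) > E (155/28=5.54) > D (135/31=4.35) > A (30/25=1.20)
Fill: take G (4 @ 233) → take C (5 @ 268) → take F (32 @ 293) → take B (24 @ 187) → take 2/28 of E → 11.07; 67/67 used.
Total value = 992.07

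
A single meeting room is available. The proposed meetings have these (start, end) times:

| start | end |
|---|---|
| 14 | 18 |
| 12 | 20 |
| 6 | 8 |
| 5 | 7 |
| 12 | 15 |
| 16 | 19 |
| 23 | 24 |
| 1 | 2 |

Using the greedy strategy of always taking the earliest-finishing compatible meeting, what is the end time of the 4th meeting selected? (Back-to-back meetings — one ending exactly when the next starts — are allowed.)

19

By end time: (1,2), (5,7), (6,8), (12,15), (14,18), (16,19), (12,20), (23,24).
Pick (1,2); next start ≥ 2 → (5,7); next start ≥ 7 → (12,15); next start ≥ 15 → (16,19); next start ≥ 19 → (23,24).
Selected: (1,2) (5,7) (12,15) (16,19) (23,24)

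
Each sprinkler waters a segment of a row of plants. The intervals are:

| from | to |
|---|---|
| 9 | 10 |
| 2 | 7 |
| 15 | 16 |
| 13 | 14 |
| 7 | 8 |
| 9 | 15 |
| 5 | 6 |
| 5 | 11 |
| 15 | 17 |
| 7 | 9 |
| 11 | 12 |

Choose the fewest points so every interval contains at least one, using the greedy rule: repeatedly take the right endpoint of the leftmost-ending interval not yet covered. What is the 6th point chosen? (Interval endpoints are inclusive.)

Sort by right endpoint; whenever an interval is uncovered, place a point at its right end.
Sorted: [5,6] [2,7] [7,8] [7,9] [9,10] [5,11] [11,12] [13,14] [9,15] [15,16] [15,17]
{[5,6],[2,7]} hit by 6; {[7,8],[7,9]} hit by 8; {[9,10],[5,11]} hit by 10; {[11,12]} hit by 12; {[13,14],[9,15]} hit by 14; {[15,16],[15,17]} hit by 16.
Points: 6, 8, 10, 12, 14, 16 (6 total).

16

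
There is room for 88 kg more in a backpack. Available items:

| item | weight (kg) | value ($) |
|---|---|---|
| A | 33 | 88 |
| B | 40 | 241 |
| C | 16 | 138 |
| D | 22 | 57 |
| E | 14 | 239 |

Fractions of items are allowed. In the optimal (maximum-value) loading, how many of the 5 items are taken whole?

Ratios (sorted): E 17.07, C 8.62, B 6.03, A 2.67, D 2.59
take E (14 @ 239); take C (16 @ 138); take B (40 @ 241); take 18/33 of A → 48.00. Capacity used 88/88.
3 item(s) taken whole; one partial (take 18/33 of A).

3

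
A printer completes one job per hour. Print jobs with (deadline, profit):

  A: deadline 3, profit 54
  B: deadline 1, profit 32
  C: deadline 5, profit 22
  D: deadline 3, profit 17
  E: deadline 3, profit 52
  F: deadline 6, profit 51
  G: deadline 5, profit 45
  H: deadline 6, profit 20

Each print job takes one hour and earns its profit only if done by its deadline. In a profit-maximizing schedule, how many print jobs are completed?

6

Profit order: A=54 E=52 F=51 G=45 B=32 C=22 H=20 D=17
Assign: A→slot 3, E→slot 2, F→slot 6, G→slot 5, B→slot 1, C→slot 4, H skipped, D skipped.
Slots: [1:B] [2:E] [3:A] [4:C] [5:G] [6:F]
6 of 8 scheduled.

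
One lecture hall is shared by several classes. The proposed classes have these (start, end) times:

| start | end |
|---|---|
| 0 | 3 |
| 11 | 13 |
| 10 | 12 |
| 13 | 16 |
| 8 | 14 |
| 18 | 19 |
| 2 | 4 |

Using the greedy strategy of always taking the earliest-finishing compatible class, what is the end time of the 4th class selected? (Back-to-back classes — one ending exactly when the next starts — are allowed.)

19

Sort by end time and greedily take each interval whose start is ≥ the last chosen end.
Sorted by end: (0,3)  (2,4)  (10,12)  (11,13)  (8,14)  (13,16)  (18,19)
take (0,3); skip (2,4); take (10,12); take (13,16); take (18,19).
Selected: (0,3) (10,12) (13,16) (18,19)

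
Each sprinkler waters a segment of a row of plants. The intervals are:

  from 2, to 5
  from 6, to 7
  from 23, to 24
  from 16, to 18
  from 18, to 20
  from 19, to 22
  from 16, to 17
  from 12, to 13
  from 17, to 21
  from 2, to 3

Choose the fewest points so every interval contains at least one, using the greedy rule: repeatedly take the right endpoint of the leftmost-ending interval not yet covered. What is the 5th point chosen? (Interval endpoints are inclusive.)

Sort by right endpoint; whenever an interval is uncovered, place a point at its right end.
Sorted: [2,3] [2,5] [6,7] [12,13] [16,17] [16,18] [18,20] [17,21] [19,22] [23,24]
{[2,3],[2,5]} hit by 3; {[6,7]} hit by 7; {[12,13]} hit by 13; {[16,17],[16,18]} hit by 17; {[18,20],[17,21],[19,22]} hit by 20; {[23,24]} hit by 24.
Points: 3, 7, 13, 17, 20, 24 (6 total).

20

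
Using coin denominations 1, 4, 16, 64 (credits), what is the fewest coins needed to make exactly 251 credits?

11

251 − 3×64→59 − 3×16→11 − 2×4→3 − 3×1→0
Total coins = 3 + 3 + 2 + 3 = 11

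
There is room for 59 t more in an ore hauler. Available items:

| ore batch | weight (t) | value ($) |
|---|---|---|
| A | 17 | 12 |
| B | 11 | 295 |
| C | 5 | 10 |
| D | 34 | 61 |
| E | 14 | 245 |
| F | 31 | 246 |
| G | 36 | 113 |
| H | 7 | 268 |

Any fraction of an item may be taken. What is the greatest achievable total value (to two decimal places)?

1022.26

Sort by value per unit weight and fill in that order.
Order: H (268/7=38.29) > B (295/11=26.82) > E (245/14=17.50) > F (246/31=7.94) > G (113/36=3.14) > C (10/5=2.00) > D (61/34=1.79) > A (12/17=0.71)
Fill: take H (7 @ 268) → take B (11 @ 295) → take E (14 @ 245) → take 27/31 of F → 214.26; 59/59 used.
Total value = 1022.26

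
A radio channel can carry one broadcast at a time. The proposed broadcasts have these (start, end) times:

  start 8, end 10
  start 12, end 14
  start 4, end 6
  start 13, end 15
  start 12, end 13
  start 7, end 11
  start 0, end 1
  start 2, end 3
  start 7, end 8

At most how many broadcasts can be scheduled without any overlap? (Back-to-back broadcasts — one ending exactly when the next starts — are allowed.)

7

By end time: (0,1), (2,3), (4,6), (7,8), (8,10), (7,11), (12,13), (12,14), (13,15).
Pick (0,1); next start ≥ 1 → (2,3); next start ≥ 3 → (4,6); next start ≥ 6 → (7,8); next start ≥ 8 → (8,10); next start ≥ 10 → (12,13); next start ≥ 13 → (13,15).
Selected 7 broadcasts.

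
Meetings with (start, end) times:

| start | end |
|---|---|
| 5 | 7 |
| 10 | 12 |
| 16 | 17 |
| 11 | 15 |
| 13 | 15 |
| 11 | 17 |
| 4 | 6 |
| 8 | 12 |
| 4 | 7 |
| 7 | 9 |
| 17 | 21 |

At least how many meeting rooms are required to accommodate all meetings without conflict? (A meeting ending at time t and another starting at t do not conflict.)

Count concurrent intervals with a sweep; the peak is the room count.
Events (time:±→running): 4:+→1 4:+→2 5:+→3 6:-→2 7:-→1 7:-→0 7:+→1 8:+→2 9:-→1 10:+→2 11:+→3 11:+→4 … peak 4.

4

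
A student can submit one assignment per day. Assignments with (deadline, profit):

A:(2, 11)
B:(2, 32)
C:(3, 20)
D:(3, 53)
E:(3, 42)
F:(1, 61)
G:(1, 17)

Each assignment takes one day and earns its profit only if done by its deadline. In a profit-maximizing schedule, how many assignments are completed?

Sort by profit descending; place each in the latest free slot ≤ its deadline.
Profit order: F=61 D=53 E=42 B=32 C=20 G=17 A=11
Assign: F→slot 1, D→slot 3, E→slot 2, B skipped, C skipped, G skipped, A skipped.
Slots: [1:F] [2:E] [3:D]
3 of 7 scheduled.

3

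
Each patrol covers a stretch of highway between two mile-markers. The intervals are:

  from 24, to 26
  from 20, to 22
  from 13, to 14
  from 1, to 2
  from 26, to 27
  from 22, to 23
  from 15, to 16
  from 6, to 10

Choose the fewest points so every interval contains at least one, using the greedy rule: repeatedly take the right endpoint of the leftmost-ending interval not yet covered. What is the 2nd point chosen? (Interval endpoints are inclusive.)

By right end: [1,2]  [6,10]  [13,14]  [15,16]  [20,22]  [22,23]  [24,26]  [26,27]
[1,2] uncovered → point at 2; [6,10] uncovered → point at 10; [13,14] uncovered → point at 14; [15,16] uncovered → point at 16; [20,22] uncovered → point at 22; [24,26] uncovered → point at 26.
Points: 2, 10, 14, 16, 22, 26 (6 total).

10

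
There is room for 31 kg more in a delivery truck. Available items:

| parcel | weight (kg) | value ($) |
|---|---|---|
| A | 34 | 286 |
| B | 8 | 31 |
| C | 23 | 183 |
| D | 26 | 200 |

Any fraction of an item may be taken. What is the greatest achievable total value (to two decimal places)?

Greedy by value/weight ratio, highest first.
Order: A (286/34=8.41) > C (183/23=7.96) > D (200/26=7.69) > B (31/8=3.88)
Fill: take 31/34 of A → 260.76; 31/31 used.
Total value = 260.76

260.76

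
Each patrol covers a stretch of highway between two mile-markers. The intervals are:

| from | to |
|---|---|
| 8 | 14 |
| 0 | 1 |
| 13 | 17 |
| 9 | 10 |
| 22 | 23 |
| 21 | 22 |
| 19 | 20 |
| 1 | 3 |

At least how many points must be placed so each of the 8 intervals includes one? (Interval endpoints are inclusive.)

By right end: [0,1]  [1,3]  [9,10]  [8,14]  [13,17]  [19,20]  [21,22]  [22,23]
[0,1] uncovered → point at 1; [9,10] uncovered → point at 10; [13,17] uncovered → point at 17; [19,20] uncovered → point at 20; [21,22] uncovered → point at 22.
Points: 1, 10, 17, 20, 22 (5 total).

5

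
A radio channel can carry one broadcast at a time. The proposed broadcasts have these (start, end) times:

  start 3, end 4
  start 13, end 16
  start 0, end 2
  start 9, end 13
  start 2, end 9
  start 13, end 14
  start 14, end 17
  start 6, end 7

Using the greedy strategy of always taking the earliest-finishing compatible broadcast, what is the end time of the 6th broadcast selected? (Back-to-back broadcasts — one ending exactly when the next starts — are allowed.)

Sort by end time and greedily take each interval whose start is ≥ the last chosen end.
Sorted by end: (0,2)  (3,4)  (6,7)  (2,9)  (9,13)  (13,14)  (13,16)  (14,17)
take (0,2); take (3,4); take (6,7); skip (2,9); take (9,13); take (13,14); take (14,17).
Selected: (0,2) (3,4) (6,7) (9,13) (13,14) (14,17)

17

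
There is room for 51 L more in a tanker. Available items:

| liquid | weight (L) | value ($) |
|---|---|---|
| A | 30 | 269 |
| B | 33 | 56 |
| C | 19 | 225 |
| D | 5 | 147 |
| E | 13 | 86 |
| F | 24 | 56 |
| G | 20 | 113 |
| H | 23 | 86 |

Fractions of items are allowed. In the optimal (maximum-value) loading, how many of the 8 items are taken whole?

2

Order: D (147/5=29.40) > C (225/19=11.84) > A (269/30=8.97) > E (86/13=6.62) > G (113/20=5.65) > H (86/23=3.74) > F (56/24=2.33) > B (56/33=1.70)
Fill: take D (5 @ 147) → take C (19 @ 225) → take 27/30 of A → 242.10; 51/51 used.
2 item(s) taken whole; one partial (take 27/30 of A).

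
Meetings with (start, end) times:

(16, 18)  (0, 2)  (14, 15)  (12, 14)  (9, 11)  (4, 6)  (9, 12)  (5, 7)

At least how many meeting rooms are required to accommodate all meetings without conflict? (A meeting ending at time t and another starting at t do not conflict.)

2

starts: [0, 4, 5, 9, 9, 12, 14, 16]
ends:   [2, 6, 7, 11, 12, 14, 15, 18]
s0→1 e2→0 s4→1 s5→2  — peak 2.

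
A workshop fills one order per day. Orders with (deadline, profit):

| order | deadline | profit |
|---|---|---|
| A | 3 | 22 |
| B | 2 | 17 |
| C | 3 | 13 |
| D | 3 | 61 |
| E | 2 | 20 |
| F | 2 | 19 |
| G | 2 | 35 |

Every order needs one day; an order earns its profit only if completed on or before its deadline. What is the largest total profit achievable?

Sort by profit descending; place each in the latest free slot ≤ its deadline.
By profit: D(d3,61), G(d2,35), A(d3,22), E(d2,20), F(d2,19), B(d2,17), C(d3,13)
D→slot 3; G→slot 2; A→slot 1; E skipped; F skipped; B skipped; C skipped.
Profit = 22 + 35 + 61 = 118

118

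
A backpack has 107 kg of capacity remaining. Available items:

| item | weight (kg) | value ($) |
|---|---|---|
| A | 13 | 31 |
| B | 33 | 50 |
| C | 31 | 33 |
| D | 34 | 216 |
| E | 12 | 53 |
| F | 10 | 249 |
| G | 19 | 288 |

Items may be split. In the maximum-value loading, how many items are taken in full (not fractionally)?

Sort by value per unit weight and fill in that order.
Ratios (sorted): F 24.90, G 15.16, D 6.35, E 4.42, A 2.38, B 1.52, C 1.06
take F (10 @ 249); take G (19 @ 288); take D (34 @ 216); take E (12 @ 53); take A (13 @ 31); take 19/33 of B → 28.79. Capacity used 107/107.
5 item(s) taken whole; one partial (take 19/33 of B).

5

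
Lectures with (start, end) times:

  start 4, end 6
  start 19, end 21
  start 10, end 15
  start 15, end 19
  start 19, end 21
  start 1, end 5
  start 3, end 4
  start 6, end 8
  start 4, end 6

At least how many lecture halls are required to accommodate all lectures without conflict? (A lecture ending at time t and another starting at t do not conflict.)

3

starts: [1, 3, 4, 4, 6, 10, 15, 19, 19]
ends:   [4, 5, 6, 6, 8, 15, 19, 21, 21]
s1→1 s3→2 e4→1 s4→2 s4→3  — peak 3.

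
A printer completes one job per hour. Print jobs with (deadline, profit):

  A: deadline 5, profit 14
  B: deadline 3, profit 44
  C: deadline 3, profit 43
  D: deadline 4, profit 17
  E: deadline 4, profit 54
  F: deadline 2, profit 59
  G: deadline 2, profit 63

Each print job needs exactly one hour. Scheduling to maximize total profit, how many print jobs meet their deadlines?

5

Sort by profit descending; place each in the latest free slot ≤ its deadline.
By profit: G(d2,63), F(d2,59), E(d4,54), B(d3,44), C(d3,43), D(d4,17), A(d5,14)
G→slot 2; F→slot 1; E→slot 4; B→slot 3; C skipped; D skipped; A→slot 5.
5 of 7 scheduled.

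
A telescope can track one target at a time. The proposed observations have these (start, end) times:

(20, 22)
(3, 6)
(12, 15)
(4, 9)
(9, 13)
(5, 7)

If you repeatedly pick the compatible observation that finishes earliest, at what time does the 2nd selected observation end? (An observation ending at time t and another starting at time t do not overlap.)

Sort by end time and greedily take each interval whose start is ≥ the last chosen end.
By end time: (3,6), (5,7), (4,9), (9,13), (12,15), (20,22).
Pick (3,6); next start ≥ 6 → (9,13); next start ≥ 13 → (20,22).
Selected: (3,6) (9,13) (20,22)

13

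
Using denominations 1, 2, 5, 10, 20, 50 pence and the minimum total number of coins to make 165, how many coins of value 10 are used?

1

Greedy: take as many of the largest coin as possible, then repeat with the remainder.
165 = 3×50 + 1×10 + 1×5
Count of 10: 1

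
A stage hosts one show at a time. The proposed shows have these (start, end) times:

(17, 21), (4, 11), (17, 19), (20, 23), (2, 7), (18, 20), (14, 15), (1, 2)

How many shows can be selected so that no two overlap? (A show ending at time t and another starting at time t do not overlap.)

5

Order by finish time; keep every interval that doesn't clash with the previous kept one.
Sorted by end: (1,2)  (2,7)  (4,11)  (14,15)  (17,19)  (18,20)  (17,21)  (20,23)
take (1,2); take (2,7); take (14,15); take (17,19); take (20,23).
Selected 5 shows.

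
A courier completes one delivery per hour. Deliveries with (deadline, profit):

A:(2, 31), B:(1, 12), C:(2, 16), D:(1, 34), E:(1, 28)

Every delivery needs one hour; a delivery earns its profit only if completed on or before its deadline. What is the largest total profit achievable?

65

Profit order: D=34 A=31 E=28 C=16 B=12
Assign: D→slot 1, A→slot 2, E skipped, C skipped, B skipped.
Slots: [1:D] [2:A]
Profit = 34 + 31 = 65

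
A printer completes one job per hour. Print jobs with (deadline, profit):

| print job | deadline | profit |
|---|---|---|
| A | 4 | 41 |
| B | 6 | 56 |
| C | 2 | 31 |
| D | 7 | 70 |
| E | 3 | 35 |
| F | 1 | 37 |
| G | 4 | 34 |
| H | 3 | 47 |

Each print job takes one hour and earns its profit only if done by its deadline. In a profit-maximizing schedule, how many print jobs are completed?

Take jobs in profit order; each goes to the latest open slot no later than its deadline.
Profit order: D=70 B=56 H=47 A=41 F=37 E=35 G=34 C=31
Assign: D→slot 7, B→slot 6, H→slot 3, A→slot 4, F→slot 1, E→slot 2, G skipped, C skipped.
Slots: [1:F] [2:E] [3:H] [4:A] [6:B] [7:D]
6 of 8 scheduled.

6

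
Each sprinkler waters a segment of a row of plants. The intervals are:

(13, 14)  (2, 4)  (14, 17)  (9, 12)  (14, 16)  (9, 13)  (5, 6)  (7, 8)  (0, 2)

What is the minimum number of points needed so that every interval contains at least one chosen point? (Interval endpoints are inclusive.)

5

Process intervals by earliest right end; each time one isn't hit yet, stab at its right endpoint.
Sorted: [0,2] [2,4] [5,6] [7,8] [9,12] [9,13] [13,14] [14,16] [14,17]
{[0,2],[2,4]} hit by 2; {[5,6]} hit by 6; {[7,8]} hit by 8; {[9,12],[9,13]} hit by 12; {[13,14],[14,16],[14,17]} hit by 14.
Points: 2, 6, 8, 12, 14 (5 total).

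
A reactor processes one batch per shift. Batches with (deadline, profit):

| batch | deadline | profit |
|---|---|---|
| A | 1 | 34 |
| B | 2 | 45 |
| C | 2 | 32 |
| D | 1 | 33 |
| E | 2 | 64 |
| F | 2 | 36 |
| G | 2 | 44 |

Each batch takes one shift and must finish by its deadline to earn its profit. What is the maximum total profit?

Sort by profit descending; place each in the latest free slot ≤ its deadline.
Profit order: E=64 B=45 G=44 F=36 A=34 D=33 C=32
Assign: E→slot 2, B→slot 1, G skipped, F skipped, A skipped, D skipped, C skipped.
Slots: [1:B] [2:E]
Profit = 45 + 64 = 109

109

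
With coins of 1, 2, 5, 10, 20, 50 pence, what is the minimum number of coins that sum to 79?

5

79 = 1×50 + 1×20 + 1×5 + 2×2
Total coins = 1 + 1 + 1 + 2 = 5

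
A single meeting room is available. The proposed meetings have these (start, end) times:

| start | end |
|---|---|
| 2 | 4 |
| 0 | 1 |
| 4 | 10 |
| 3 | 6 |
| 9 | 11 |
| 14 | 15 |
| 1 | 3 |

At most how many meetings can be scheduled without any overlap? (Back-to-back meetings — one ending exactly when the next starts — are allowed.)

Order by finish time; keep every interval that doesn't clash with the previous kept one.
By end time: (0,1), (1,3), (2,4), (3,6), (4,10), (9,11), (14,15).
Pick (0,1); next start ≥ 1 → (1,3); next start ≥ 3 → (3,6); next start ≥ 6 → (9,11); next start ≥ 11 → (14,15).
Selected 5 meetings.

5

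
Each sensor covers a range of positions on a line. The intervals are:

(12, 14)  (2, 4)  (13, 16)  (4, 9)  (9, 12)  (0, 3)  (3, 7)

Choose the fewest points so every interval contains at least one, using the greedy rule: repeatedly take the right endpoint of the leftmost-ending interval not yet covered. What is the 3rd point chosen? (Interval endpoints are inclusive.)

14

By right end: [0,3]  [2,4]  [3,7]  [4,9]  [9,12]  [12,14]  [13,16]
[0,3] uncovered → point at 3; [4,9] uncovered → point at 9; [12,14] uncovered → point at 14.
Points: 3, 9, 14 (3 total).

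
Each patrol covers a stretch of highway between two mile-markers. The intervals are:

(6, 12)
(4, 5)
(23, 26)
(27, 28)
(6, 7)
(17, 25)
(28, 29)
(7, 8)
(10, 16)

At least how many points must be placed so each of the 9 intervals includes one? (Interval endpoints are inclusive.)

Process intervals by earliest right end; each time one isn't hit yet, stab at its right endpoint.
Sorted: [4,5] [6,7] [7,8] [6,12] [10,16] [17,25] [23,26] [27,28] [28,29]
{[4,5]} hit by 5; {[6,7],[7,8],[6,12]} hit by 7; {[10,16]} hit by 16; {[17,25],[23,26]} hit by 25; {[27,28],[28,29]} hit by 28.
Points: 5, 7, 16, 25, 28 (5 total).

5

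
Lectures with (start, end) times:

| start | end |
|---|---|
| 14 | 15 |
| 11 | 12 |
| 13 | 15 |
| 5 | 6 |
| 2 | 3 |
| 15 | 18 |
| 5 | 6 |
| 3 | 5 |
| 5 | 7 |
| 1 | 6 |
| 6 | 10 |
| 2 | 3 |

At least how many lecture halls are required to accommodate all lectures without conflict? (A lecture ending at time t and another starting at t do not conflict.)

4

starts: [1, 2, 2, 3, 5, 5, 5, 6, 11, 13, 14, 15]
ends:   [3, 3, 5, 6, 6, 6, 7, 10, 12, 15, 15, 18]
s1→1 s2→2 s2→3 e3→2 e3→1 s3→2 e5→1 s5→2 s5→3 s5→4  — peak 4.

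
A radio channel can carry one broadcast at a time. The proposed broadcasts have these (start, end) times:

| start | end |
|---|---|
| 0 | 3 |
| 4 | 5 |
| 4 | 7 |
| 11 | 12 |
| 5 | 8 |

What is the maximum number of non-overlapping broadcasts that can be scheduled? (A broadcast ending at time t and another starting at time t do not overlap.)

Sort by end time and greedily take each interval whose start is ≥ the last chosen end.
Sorted by end: (0,3)  (4,5)  (4,7)  (5,8)  (11,12)
take (0,3); take (4,5); take (5,8); take (11,12).
Selected 4 broadcasts.

4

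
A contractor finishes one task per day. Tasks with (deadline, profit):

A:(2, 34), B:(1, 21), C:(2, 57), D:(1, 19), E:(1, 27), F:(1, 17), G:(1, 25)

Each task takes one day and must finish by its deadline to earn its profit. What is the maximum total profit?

91

Sort by profit descending; place each in the latest free slot ≤ its deadline.
By profit: C(d2,57), A(d2,34), E(d1,27), G(d1,25), B(d1,21), D(d1,19), F(d1,17)
C→slot 2; A→slot 1; E skipped; G skipped; B skipped; D skipped; F skipped.
Profit = 34 + 57 = 91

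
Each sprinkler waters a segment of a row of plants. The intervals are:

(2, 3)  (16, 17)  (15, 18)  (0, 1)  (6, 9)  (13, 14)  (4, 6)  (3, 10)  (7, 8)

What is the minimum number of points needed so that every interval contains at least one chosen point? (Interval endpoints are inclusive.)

By right end: [0,1]  [2,3]  [4,6]  [7,8]  [6,9]  [3,10]  [13,14]  [16,17]  [15,18]
[0,1] uncovered → point at 1; [2,3] uncovered → point at 3; [4,6] uncovered → point at 6; [7,8] uncovered → point at 8; [13,14] uncovered → point at 14; [16,17] uncovered → point at 17.
Points: 1, 3, 6, 8, 14, 17 (6 total).

6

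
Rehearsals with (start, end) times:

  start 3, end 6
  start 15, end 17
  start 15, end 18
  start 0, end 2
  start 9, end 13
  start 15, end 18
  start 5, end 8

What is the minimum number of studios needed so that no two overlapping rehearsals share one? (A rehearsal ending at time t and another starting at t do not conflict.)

3

Events (time:±→running): 0:+→1 2:-→0 3:+→1 5:+→2 6:-→1 8:-→0 9:+→1 13:-→0 15:+→1 15:+→2 15:+→3 … peak 3.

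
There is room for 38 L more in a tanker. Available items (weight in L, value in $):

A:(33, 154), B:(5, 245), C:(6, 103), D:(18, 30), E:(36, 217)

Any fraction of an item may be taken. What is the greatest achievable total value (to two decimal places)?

Ratios (sorted): B 49.00, C 17.17, E 6.03, A 4.67, D 1.67
take B (5 @ 245); take C (6 @ 103); take 27/36 of E → 162.75. Capacity used 38/38.
Total value = 510.75

510.75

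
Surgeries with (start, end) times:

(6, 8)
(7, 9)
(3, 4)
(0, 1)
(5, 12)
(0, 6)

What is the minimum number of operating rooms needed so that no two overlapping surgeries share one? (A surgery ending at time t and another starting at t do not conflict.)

3

The answer is the maximum number of intervals overlapping at any instant.
Events (time:±→running): 0:+→1 0:+→2 1:-→1 3:+→2 4:-→1 5:+→2 6:-→1 6:+→2 7:+→3 … peak 3.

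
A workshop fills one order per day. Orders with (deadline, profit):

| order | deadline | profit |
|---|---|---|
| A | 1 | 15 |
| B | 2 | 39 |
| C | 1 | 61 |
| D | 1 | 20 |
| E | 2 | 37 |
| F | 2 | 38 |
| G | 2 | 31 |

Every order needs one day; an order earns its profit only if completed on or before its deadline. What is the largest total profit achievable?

100

Sort by profit descending; place each in the latest free slot ≤ its deadline.
Profit order: C=61 B=39 F=38 E=37 G=31 D=20 A=15
Assign: C→slot 1, B→slot 2, F skipped, E skipped, G skipped, D skipped, A skipped.
Slots: [1:C] [2:B]
Profit = 61 + 39 = 100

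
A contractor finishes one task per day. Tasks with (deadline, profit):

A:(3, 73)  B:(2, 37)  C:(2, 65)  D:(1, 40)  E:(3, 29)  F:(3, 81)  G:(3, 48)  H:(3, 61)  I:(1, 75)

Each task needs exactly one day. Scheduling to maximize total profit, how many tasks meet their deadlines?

3

Take jobs in profit order; each goes to the latest open slot no later than its deadline.
Profit order: F=81 I=75 A=73 C=65 H=61 G=48 D=40 B=37 E=29
Assign: F→slot 3, I→slot 1, A→slot 2, C skipped, H skipped, G skipped, D skipped, B skipped, E skipped.
Slots: [1:I] [2:A] [3:F]
3 of 9 scheduled.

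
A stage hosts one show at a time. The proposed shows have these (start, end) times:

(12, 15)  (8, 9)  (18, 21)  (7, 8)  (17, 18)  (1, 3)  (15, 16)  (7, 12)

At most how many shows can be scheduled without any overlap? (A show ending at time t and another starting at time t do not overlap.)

7

By end time: (1,3), (7,8), (8,9), (7,12), (12,15), (15,16), (17,18), (18,21).
Pick (1,3); next start ≥ 3 → (7,8); next start ≥ 8 → (8,9); next start ≥ 9 → (12,15); next start ≥ 15 → (15,16); next start ≥ 16 → (17,18); next start ≥ 18 → (18,21).
Selected 7 shows.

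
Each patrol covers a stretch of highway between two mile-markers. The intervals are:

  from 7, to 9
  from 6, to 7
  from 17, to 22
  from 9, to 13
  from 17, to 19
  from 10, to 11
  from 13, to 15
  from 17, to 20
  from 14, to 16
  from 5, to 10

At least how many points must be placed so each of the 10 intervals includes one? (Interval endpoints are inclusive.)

4

Sorted: [6,7] [7,9] [5,10] [10,11] [9,13] [13,15] [14,16] [17,19] [17,20] [17,22]
{[6,7],[7,9],[5,10]} hit by 7; {[10,11],[9,13]} hit by 11; {[13,15],[14,16]} hit by 15; {[17,19],[17,20],[17,22]} hit by 19.
Points: 7, 11, 15, 19 (4 total).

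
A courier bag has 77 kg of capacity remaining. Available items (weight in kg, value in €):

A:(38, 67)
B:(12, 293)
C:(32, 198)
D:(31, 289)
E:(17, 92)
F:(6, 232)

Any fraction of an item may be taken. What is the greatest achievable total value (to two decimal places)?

987.25

Greedy by value/weight ratio, highest first.
Ratios (sorted): F 38.67, B 24.42, D 9.32, C 6.19, E 5.41, A 1.76
take F (6 @ 232); take B (12 @ 293); take D (31 @ 289); take 28/32 of C → 173.25. Capacity used 77/77.
Total value = 987.25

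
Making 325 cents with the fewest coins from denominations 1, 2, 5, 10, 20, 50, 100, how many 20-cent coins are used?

325 − 3×100→25 − 1×20→5 − 1×5→0
Count of 20: 1

1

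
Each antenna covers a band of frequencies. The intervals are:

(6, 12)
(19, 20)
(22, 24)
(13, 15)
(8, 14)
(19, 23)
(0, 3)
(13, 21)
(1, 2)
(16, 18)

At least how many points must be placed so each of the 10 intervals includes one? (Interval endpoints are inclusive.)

Sort by right endpoint; whenever an interval is uncovered, place a point at its right end.
Sorted: [1,2] [0,3] [6,12] [8,14] [13,15] [16,18] [19,20] [13,21] [19,23] [22,24]
{[1,2],[0,3]} hit by 2; {[6,12],[8,14]} hit by 12; {[13,15]} hit by 15; {[16,18]} hit by 18; {[19,20],[13,21],[19,23]} hit by 20; {[22,24]} hit by 24.
Points: 2, 12, 15, 18, 20, 24 (6 total).

6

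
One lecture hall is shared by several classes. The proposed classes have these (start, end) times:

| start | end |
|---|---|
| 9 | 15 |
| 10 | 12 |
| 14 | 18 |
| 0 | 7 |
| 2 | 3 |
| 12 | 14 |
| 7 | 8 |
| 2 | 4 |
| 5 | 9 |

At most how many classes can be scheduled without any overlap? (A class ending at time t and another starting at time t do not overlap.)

By end time: (2,3), (2,4), (0,7), (7,8), (5,9), (10,12), (12,14), (9,15), (14,18).
Pick (2,3); next start ≥ 3 → (7,8); next start ≥ 8 → (10,12); next start ≥ 12 → (12,14); next start ≥ 14 → (14,18).
Selected 5 classes.

5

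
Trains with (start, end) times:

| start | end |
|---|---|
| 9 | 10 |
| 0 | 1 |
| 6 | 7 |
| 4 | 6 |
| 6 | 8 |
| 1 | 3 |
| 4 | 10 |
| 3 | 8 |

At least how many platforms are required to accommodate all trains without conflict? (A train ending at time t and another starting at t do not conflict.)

4

The answer is the maximum number of intervals overlapping at any instant.
Events (time:±→running): 0:+→1 1:-→0 1:+→1 3:-→0 3:+→1 4:+→2 4:+→3 6:-→2 6:+→3 6:+→4 … peak 4.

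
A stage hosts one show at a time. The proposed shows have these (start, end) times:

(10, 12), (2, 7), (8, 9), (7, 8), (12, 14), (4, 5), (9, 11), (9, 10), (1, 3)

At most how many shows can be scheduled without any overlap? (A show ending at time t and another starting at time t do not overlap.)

7

Sort by end time and greedily take each interval whose start is ≥ the last chosen end.
Sorted by end: (1,3)  (4,5)  (2,7)  (7,8)  (8,9)  (9,10)  (9,11)  (10,12)  (12,14)
take (1,3); take (4,5); take (7,8); take (8,9); take (9,10); take (10,12); take (12,14).
Selected 7 shows.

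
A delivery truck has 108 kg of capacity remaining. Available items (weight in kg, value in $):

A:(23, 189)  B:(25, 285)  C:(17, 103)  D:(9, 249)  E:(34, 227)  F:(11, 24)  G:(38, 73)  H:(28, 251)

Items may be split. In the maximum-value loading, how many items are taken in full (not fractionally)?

Sort by value per unit weight and fill in that order.
Ratios (sorted): D 27.67, B 11.40, H 8.96, A 8.22, E 6.68, C 6.06, F 2.18, G 1.92
take D (9 @ 249); take B (25 @ 285); take H (28 @ 251); take A (23 @ 189); take 23/34 of E → 153.56. Capacity used 108/108.
4 item(s) taken whole; one partial (take 23/34 of E).

4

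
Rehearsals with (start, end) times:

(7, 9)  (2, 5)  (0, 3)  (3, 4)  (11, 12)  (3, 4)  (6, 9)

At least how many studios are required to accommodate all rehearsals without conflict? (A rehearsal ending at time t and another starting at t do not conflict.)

The answer is the maximum number of intervals overlapping at any instant.
Events (time:±→running): 0:+→1 2:+→2 3:-→1 3:+→2 3:+→3 … peak 3.

3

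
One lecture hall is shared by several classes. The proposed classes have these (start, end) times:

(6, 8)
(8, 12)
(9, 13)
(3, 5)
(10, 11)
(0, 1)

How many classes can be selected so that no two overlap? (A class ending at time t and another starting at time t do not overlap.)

Order by finish time; keep every interval that doesn't clash with the previous kept one.
Sorted by end: (0,1)  (3,5)  (6,8)  (10,11)  (8,12)  (9,13)
take (0,1); take (3,5); take (6,8); take (10,11); skip (8,12).
Selected 4 classes.

4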